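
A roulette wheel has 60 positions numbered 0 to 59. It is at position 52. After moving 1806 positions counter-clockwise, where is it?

1806 = 30·60 + 6, so 1806 mod 60 = 6.
(52 − 6) mod 60 = 46.

46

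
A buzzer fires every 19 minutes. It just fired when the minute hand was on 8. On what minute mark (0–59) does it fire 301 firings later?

301·19 = 5719.
5719 mod 60 = 19 (since 95·60 = 5700).
(8 + 19) mod 60 = 27.

27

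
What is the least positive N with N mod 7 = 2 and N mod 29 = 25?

Since 29·1 ≡ 1 (mod 7), take x = 25 + 29·((2−25)·1 mod 7) = 25 + 29·5 = 170.
Check: 170 mod 7 = 2, 170 mod 29 = 25.

170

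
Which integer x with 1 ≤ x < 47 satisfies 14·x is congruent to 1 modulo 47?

14·37 = 518 = 11·47 + 1, so 14⁻¹ ≡ 37 (mod 47).

37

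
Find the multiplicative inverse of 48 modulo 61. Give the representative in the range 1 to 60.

14

48·14 = 672 = 11·61 + 1, so 48⁻¹ ≡ 14 (mod 61).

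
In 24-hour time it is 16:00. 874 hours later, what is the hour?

2

874 = 36·24 + 10, so 874 mod 24 = 10.
(16 + 10) mod 24 = 2.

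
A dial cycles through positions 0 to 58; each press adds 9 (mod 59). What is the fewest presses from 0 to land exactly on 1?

46

9·46 = 414 = 7·59 + 1, so 9⁻¹ ≡ 46 (mod 59).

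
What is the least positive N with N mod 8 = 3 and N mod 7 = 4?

11

Since 7·7 ≡ 1 (mod 8), take x = 4 + 7·((3−4)·7 mod 8) = 4 + 7·1 = 11.
Check: 11 mod 8 = 3, 11 mod 7 = 4.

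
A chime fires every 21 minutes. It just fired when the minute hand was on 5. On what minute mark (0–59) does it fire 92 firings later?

17

92·21 = 1932.
1932 − 32·60 = 12, so 1932 ≡ 12 (mod 60).
(5 + 12) mod 60 = 17.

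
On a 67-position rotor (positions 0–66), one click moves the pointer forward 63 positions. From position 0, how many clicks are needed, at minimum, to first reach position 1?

50

63·50 = 3150 = 47·67 + 1, so 63⁻¹ ≡ 50 (mod 67).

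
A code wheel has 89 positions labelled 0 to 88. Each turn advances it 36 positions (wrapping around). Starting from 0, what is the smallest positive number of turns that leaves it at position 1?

89 = 2·36 + 17
36 = 2·17 + 2
17 = 8·2 + 1
2 = 2·1 + 0
Back-substituting gives 36·47 ≡ 1 (mod 89).

47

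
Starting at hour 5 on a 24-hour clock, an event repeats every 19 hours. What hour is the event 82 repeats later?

3

82·19 = 1558.
1558 − 64·24 = 22, so 1558 ≡ 22 (mod 24).
(5 + 22) mod 24 = 3.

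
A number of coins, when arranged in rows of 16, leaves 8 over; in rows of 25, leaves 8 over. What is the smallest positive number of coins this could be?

x ≡ 8 (mod 16) gives x ∈ {8}.
The first of these with x mod 25 = 8 is 8.

8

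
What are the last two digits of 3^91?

47

By repeated squaring mod 100: 3^1≡3, 3^2≡9, 3^4≡81, 3^8≡61, 3^16≡21, 3^32≡41, 3^64≡81.
Since 91 = 1 + 2 + 8 + 16 + 64 in binary, 3^91 ≡ 3·9·61·21·81 ≡ 47 (mod 100).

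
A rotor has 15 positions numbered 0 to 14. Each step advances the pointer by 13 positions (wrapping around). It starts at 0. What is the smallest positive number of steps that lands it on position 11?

The inverse of 13 mod 15 is 7 (since 13·7 = 91 ≡ 1).
So x ≡ 7·11 = 77 ≡ 2 (mod 15).

2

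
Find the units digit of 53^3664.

1

The units digit of 53^n cycles with period 4: 3, 9, 7, 1, …
3664 mod 4 = 0, so the last digit matches 3^4 = 1.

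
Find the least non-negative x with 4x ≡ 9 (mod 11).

4⁻¹ ≡ 3 (mod 11) because 4·3 = 12 = 1·11 + 1.
So x ≡ 3·9 = 27 ≡ 5 (mod 11).

5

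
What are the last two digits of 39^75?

99

Square-and-reduce mod 100: 39^1≡39, 39^2≡21, 39^4≡41, 39^8≡81, 39^16≡61, 39^32≡21, 39^64≡41.
Since 75 = 1 + 2 + 8 + 64 in binary, 39^75 ≡ 39·21·81·41 ≡ 99 (mod 100).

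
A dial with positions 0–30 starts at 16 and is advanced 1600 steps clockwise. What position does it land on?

4

Dividing 1600 by 31 gives quotient 51 and remainder 19.
(16 + 19) mod 31 = 4.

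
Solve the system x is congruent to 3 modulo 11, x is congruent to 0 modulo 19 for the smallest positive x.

x ≡ 3 (mod 11) gives x ∈ {3, 14, 25, 36, 47, 58, 69, 80, …}.
The first of these with x mod 19 = 0 is 190.

190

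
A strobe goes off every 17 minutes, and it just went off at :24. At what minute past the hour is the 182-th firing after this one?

182·17 = 3094.
3094 − 51·60 = 34, so 3094 ≡ 34 (mod 60).
(24 + 34) mod 60 = 58.

58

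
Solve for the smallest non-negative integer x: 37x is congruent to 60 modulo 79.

55

37⁻¹ ≡ 47 (mod 79) because 37·47 = 1739 = 22·79 + 1.
So x ≡ 47·60 = 2820 ≡ 55 (mod 79).
Check: 37·55 = 2035 = 25·79 + 60.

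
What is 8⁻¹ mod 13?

5

8·5 = 40 = 3·13 + 1, so 8⁻¹ ≡ 5 (mod 13).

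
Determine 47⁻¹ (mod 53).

44

47·44 = 2068 = 39·53 + 1, so 47⁻¹ ≡ 44 (mod 53).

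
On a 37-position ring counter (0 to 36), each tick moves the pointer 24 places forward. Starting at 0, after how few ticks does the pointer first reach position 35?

3

24⁻¹ ≡ 17 (mod 37) because 24·17 = 408 = 11·37 + 1.
So x ≡ 17·35 = 595 ≡ 3 (mod 37).
Check: 24·3 = 72 = 1·37 + 35.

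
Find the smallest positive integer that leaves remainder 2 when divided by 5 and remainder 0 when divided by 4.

Since 4·4 ≡ 1 (mod 5), take x = 0 + 4·((2−0)·4 mod 5) = 0 + 4·3 = 12.
Check: 12 mod 5 = 2, 12 mod 4 = 0.

12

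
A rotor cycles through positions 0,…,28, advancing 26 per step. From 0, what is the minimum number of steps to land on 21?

The inverse of 26 mod 29 is 19 (since 26·19 = 494 ≡ 1).
Multiplying both sides by 19: x ≡ 19·21 = 399 ≡ 22 (mod 29).
Check: 26·22 = 572 = 19·29 + 21.

22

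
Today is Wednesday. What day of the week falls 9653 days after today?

Wednesday

9653 − 1379·7 = 0, so 9653 ≡ 0 (mod 7).
Wednesday + 0 days → Wednesday.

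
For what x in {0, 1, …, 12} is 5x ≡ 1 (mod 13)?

The inverse of 5 mod 13 is 8 (since 5·8 = 40 ≡ 1).
Multiplying both sides by 8: x ≡ 8·1 = 8 ≡ 8 (mod 13).
Check: 5·8 = 40 = 3·13 + 1.

8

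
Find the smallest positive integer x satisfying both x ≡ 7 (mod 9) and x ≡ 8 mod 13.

Since 13·7 ≡ 1 (mod 9), take x = 8 + 13·((7−8)·7 mod 9) = 8 + 13·2 = 34.
Check: 34 mod 9 = 7, 34 mod 13 = 8.

34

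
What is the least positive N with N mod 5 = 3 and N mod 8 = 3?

Since 8·2 ≡ 1 (mod 5), take x = 3 + 8·((3−3)·2 mod 5) = 3 + 8·0 = 3.
Check: 3 mod 5 = 3, 3 mod 8 = 3.

3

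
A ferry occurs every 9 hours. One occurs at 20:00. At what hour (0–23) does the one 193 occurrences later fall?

5

193·9 = 1737.
1737 − 72·24 = 9, so 1737 ≡ 9 (mod 24).
(20 + 9) mod 24 = 5.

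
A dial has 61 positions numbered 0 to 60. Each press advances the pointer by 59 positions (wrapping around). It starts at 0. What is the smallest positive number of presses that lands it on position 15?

23

The inverse of 59 mod 61 is 30 (since 59·30 = 1770 ≡ 1).
Multiplying both sides by 30: x ≡ 30·15 = 450 ≡ 23 (mod 61).
Check: 59·23 = 1357 = 22·61 + 15.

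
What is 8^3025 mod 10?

8

Powers of 8 mod 10 repeat with period 4: 8, 4, 2, 6.
3025 leaves remainder 1 on division by 4, so 8^3025 ends in 8.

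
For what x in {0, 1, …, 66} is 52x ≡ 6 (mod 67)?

13

The inverse of 52 mod 67 is 58 (since 52·58 = 3016 ≡ 1).
Multiplying both sides by 58: x ≡ 58·6 = 348 ≡ 13 (mod 67).
Check: 52·13 = 676 = 10·67 + 6.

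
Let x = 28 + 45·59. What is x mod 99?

10

45·59 = 2655.
2655 = 26·99 + 81, so 2655 mod 99 = 81.
(28 + 81) mod 99 = 10.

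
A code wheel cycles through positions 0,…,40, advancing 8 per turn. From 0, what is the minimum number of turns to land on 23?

8

The inverse of 8 mod 41 is 36 (since 8·36 = 288 ≡ 1).
So x ≡ 36·23 = 828 ≡ 8 (mod 41).
Check: 8·8 = 64 = 1·41 + 23.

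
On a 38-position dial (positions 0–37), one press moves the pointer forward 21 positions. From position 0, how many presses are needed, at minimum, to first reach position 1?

29

38 = 1·21 + 17
21 = 1·17 + 4
17 = 4·4 + 1
4 = 4·1 + 0
Back-substituting gives 21·29 ≡ 1 (mod 38).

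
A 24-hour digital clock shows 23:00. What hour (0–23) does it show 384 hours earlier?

384 − 16·24 = 0, so 384 ≡ 0 (mod 24).
(23 − 0) mod 24 = 23.

23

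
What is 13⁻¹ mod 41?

41 = 3·13 + 2
13 = 6·2 + 1
2 = 2·1 + 0
Back-substituting gives 13·19 ≡ 1 (mod 41).

19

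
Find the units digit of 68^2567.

2

The units digit of 68^n cycles with period 4: 8, 4, 2, 6, …
2567 leaves remainder 3 on division by 4, so 68^2567 ends in 2.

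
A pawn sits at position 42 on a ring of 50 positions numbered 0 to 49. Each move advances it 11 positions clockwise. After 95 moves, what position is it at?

37

95·11 = 1045.
1045 mod 50 = 45 (since 20·50 = 1000).
(42 + 45) mod 50 = 37.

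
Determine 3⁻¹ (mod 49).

33

49 = 16·3 + 1
3 = 3·1 + 0
Back-substituting gives 3·33 ≡ 1 (mod 49).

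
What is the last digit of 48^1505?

The units digit of 48^n cycles with period 4: 8, 4, 2, 6, …
1505 mod 4 = 1, so the last digit matches 8^1 = 8.

8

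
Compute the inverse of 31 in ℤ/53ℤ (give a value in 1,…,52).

31·12 = 372 = 7·53 + 1, so 31⁻¹ ≡ 12 (mod 53).

12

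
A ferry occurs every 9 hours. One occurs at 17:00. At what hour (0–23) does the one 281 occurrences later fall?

281·9 = 2529.
2529 − 105·24 = 9, so 2529 ≡ 9 (mod 24).
(17 + 9) mod 24 = 2.

2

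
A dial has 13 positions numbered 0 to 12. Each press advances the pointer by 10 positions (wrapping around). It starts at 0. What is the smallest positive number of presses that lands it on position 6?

10⁻¹ ≡ 4 (mod 13) because 10·4 = 40 = 3·13 + 1.
Multiplying both sides by 4: x ≡ 4·6 = 24 ≡ 11 (mod 13).

11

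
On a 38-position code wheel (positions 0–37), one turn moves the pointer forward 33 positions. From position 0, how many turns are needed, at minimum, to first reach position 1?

15

38 = 1·33 + 5
33 = 6·5 + 3
5 = 1·3 + 2
3 = 1·2 + 1
2 = 2·1 + 0
Back-substituting gives 33·15 ≡ 1 (mod 38).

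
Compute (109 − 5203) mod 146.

16

Dividing 5203 by 146 gives quotient 35 and remainder 93.
(109 − 93) mod 146 = 16.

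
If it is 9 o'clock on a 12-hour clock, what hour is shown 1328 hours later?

1328 mod 12 = 8 (since 110·12 = 1320).
9 + 8 → 5 on a 12-hour dial.

5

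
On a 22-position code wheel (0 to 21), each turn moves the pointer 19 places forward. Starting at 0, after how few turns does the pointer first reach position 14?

10

19⁻¹ ≡ 7 (mod 22) because 19·7 = 133 = 6·22 + 1.
Multiplying both sides by 7: x ≡ 7·14 = 98 ≡ 10 (mod 22).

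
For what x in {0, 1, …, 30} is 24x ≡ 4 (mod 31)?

The inverse of 24 mod 31 is 22 (since 24·22 = 528 ≡ 1).
So x ≡ 22·4 = 88 ≡ 26 (mod 31).

26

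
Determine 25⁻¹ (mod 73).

38

73 = 2·25 + 23
25 = 1·23 + 2
23 = 11·2 + 1
2 = 2·1 + 0
Back-substituting gives 25·38 ≡ 1 (mod 73).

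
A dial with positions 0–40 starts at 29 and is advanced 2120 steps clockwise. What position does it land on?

2120 − 51·41 = 29, so 2120 ≡ 29 (mod 41).
(29 + 29) mod 41 = 17.

17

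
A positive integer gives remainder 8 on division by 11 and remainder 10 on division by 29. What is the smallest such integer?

184

x ≡ 8 (mod 11) gives x ∈ {8, 19, 30, 41, 52, 63, 74, 85, …}.
The first of these with x mod 29 = 10 is 184.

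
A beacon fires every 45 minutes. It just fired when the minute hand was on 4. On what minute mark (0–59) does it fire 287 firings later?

287·45 = 12915.
12915 = 215·60 + 15, so 12915 mod 60 = 15.
(4 + 15) mod 60 = 19.

19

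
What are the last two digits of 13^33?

By repeated squaring mod 100: 13^1≡13, 13^2≡69, 13^4≡61, 13^8≡21, 13^16≡41, 13^32≡81.
33 = 1 + 32, so 13^33 ≡ 13·81 ≡ 53 (mod 100).

53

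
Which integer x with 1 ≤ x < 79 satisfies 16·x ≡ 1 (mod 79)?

5

79 = 4·16 + 15
16 = 1·15 + 1
15 = 15·1 + 0
Back-substituting gives 16·5 ≡ 1 (mod 79).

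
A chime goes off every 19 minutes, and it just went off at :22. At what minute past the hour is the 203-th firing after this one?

39

203·19 = 3857.
Dividing 3857 by 60 gives quotient 64 and remainder 17.
(22 + 17) mod 60 = 39.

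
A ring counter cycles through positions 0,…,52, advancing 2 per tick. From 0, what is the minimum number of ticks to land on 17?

35

The inverse of 2 mod 53 is 27 (since 2·27 = 54 ≡ 1).
Multiplying both sides by 27: x ≡ 27·17 = 459 ≡ 35 (mod 53).
Check: 2·35 = 70 = 1·53 + 17.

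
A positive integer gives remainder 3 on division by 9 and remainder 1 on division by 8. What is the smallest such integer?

x ≡ 1 (mod 8) gives x ∈ {1, 9, 17, 25, 33, 41, 49, 57}.
The first of these with x mod 9 = 3 is 57.

57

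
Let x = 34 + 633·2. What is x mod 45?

40

633·2 = 1266.
Dividing 1266 by 45 gives quotient 28 and remainder 6.
(34 + 6) mod 45 = 40.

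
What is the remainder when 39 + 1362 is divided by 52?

1362 mod 52 = 10 (since 26·52 = 1352).
(39 + 10) mod 52 = 49.

49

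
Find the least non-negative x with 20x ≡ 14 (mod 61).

19

20⁻¹ ≡ 58 (mod 61) because 20·58 = 1160 = 19·61 + 1.
Multiplying both sides by 58: x ≡ 58·14 = 812 ≡ 19 (mod 61).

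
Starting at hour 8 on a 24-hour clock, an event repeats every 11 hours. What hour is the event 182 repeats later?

18

182·11 = 2002.
2002 − 83·24 = 10, so 2002 ≡ 10 (mod 24).
(8 + 10) mod 24 = 18.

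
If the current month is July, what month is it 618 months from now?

January

Dividing 618 by 12 gives quotient 51 and remainder 6.
July + 6 months → January.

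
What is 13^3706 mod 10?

9

The units digit of 13^n cycles with period 4: 3, 9, 7, 1, …
3706 mod 4 = 2, so the last digit matches 3^2 = 9.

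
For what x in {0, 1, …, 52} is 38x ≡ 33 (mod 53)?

38⁻¹ ≡ 7 (mod 53) because 38·7 = 266 = 5·53 + 1.
So x ≡ 7·33 = 231 ≡ 19 (mod 53).

19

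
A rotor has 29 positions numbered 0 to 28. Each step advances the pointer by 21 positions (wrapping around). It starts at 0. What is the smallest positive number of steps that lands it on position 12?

13

21⁻¹ ≡ 18 (mod 29) because 21·18 = 378 = 13·29 + 1.
Multiplying both sides by 18: x ≡ 18·12 = 216 ≡ 13 (mod 29).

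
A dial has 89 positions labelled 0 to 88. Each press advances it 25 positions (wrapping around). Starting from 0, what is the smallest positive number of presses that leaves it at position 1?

25·57 = 1425 = 16·89 + 1, so 25⁻¹ ≡ 57 (mod 89).

57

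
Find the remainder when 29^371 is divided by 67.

37

By repeated squaring mod 67: 29^1≡29, 29^2≡37, 29^4≡29, 29^8≡37, 29^16≡29, 29^32≡37, 29^64≡29, 29^128≡37, 29^256≡29.
371 = 1 + 2 + 16 + 32 + 64 + 256, so 29^371 ≡ 29·37·29·37·29·29 ≡ 37 (mod 67).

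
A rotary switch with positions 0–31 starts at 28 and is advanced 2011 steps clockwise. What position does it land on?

2011 mod 32 = 27 (since 62·32 = 1984).
(28 + 27) mod 32 = 23.

23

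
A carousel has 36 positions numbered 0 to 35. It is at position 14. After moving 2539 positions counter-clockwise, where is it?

2539 = 70·36 + 19, so 2539 mod 36 = 19.
(14 − 19) mod 36 = 31.

31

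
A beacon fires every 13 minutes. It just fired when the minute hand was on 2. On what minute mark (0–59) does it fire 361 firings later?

361·13 = 4693.
4693 mod 60 = 13 (since 78·60 = 4680).
(2 + 13) mod 60 = 15.

15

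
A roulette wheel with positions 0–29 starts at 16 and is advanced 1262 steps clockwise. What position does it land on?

1262 mod 30 = 2 (since 42·30 = 1260).
(16 + 2) mod 30 = 18.

18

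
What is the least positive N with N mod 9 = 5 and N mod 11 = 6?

Since 11·5 ≡ 1 (mod 9), take x = 6 + 11·((5−6)·5 mod 9) = 6 + 11·4 = 50.
Check: 50 mod 9 = 5, 50 mod 11 = 6.

50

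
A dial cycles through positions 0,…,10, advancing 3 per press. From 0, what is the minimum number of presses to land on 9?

3

3⁻¹ ≡ 4 (mod 11) because 3·4 = 12 = 1·11 + 1.
So x ≡ 4·9 = 36 ≡ 3 (mod 11).
Check: 3·3 = 9 = 0·11 + 9.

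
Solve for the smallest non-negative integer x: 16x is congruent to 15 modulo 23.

11

The inverse of 16 mod 23 is 13 (since 16·13 = 208 ≡ 1).
Multiplying both sides by 13: x ≡ 13·15 = 195 ≡ 11 (mod 23).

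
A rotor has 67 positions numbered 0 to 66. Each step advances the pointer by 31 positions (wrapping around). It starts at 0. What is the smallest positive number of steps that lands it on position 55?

31⁻¹ ≡ 13 (mod 67) because 31·13 = 403 = 6·67 + 1.
So x ≡ 13·55 = 715 ≡ 45 (mod 67).

45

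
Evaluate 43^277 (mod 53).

17

Square-and-reduce mod 53: 43^1≡43, 43^2≡47, 43^4≡36, 43^8≡24, 43^16≡46, 43^32≡49, 43^64≡16, 43^128≡44, 43^256≡28.
Since 277 = 1 + 4 + 16 + 256 in binary, 43^277 ≡ 43·36·46·28 ≡ 17 (mod 53).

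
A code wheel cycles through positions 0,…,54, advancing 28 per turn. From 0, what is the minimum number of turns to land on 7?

28⁻¹ ≡ 2 (mod 55) because 28·2 = 56 = 1·55 + 1.
So x ≡ 2·7 = 14 ≡ 14 (mod 55).
Check: 28·14 = 392 = 7·55 + 7.

14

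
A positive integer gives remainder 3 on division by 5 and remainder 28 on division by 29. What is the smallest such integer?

28

Since 29·4 ≡ 1 (mod 5), take x = 28 + 29·((3−28)·4 mod 5) = 28 + 29·0 = 28.
Check: 28 mod 5 = 3, 28 mod 29 = 28.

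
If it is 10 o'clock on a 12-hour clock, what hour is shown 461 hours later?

3

Dividing 461 by 12 gives quotient 38 and remainder 5.
10 + 5 → 3 on a 12-hour dial.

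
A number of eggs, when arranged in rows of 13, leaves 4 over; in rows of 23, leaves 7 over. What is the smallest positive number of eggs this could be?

x ≡ 4 (mod 13) gives x ∈ {4, 17, 30}.
The first of these with x mod 23 = 7 is 30.

30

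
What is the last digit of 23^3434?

The units digit of 23^n cycles with period 4: 3, 9, 7, 1, …
3434 mod 4 = 2, so the last digit matches 3^2 = 9.

9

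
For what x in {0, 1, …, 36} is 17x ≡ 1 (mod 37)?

24

The inverse of 17 mod 37 is 24 (since 17·24 = 408 ≡ 1).
So x ≡ 24·1 = 24 ≡ 24 (mod 37).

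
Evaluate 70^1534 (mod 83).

By repeated squaring mod 83: 70^1≡70, 70^2≡3, 70^4≡9, 70^8≡81, 70^16≡4, 70^32≡16, 70^64≡7, 70^128≡49, 70^256≡77, 70^512≡36, 70^1024≡51.
Since 1534 = 2 + 4 + 8 + 16 + 32 + 64 + 128 + 256 + 1024 in binary, 70^1534 ≡ 3·9·81·4·16·7·49·77·51 ≡ 31 (mod 83).

31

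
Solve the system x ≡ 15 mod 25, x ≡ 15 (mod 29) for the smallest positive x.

x ≡ 15 (mod 25) gives x ∈ {15}.
The first of these with x mod 29 = 15 is 15.

15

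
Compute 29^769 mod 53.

7

Successive squares of 29 mod 53: 29^1≡29, 29^2≡46, 29^4≡49, 29^8≡16, 29^16≡44, 29^32≡28, 29^64≡42, 29^128≡15, 29^256≡13, 29^512≡10.
Since 769 = 1 + 256 + 512 in binary, 29^769 ≡ 29·13·10 ≡ 7 (mod 53).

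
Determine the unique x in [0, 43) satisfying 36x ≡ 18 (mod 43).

The inverse of 36 mod 43 is 6 (since 36·6 = 216 ≡ 1).
Multiplying both sides by 6: x ≡ 6·18 = 108 ≡ 22 (mod 43).
Check: 36·22 = 792 = 18·43 + 18.

22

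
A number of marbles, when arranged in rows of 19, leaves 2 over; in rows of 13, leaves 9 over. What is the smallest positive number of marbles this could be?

230

Since 13·3 ≡ 1 (mod 19), take x = 9 + 13·((2−9)·3 mod 19) = 9 + 13·17 = 230.
Check: 230 mod 19 = 2, 230 mod 13 = 9.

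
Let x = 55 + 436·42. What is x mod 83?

436·42 = 18312.
18312 − 220·83 = 52, so 18312 ≡ 52 (mod 83).
(55 + 52) mod 83 = 24.

24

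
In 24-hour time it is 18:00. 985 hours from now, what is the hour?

Dividing 985 by 24 gives quotient 41 and remainder 1.
(18 + 1) mod 24 = 19.

19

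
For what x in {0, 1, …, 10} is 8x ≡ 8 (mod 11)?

1

8⁻¹ ≡ 7 (mod 11) because 8·7 = 56 = 5·11 + 1.
So x ≡ 7·8 = 56 ≡ 1 (mod 11).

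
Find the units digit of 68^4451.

2

Powers of 8 mod 10 repeat with period 4: 8, 4, 2, 6.
4451 mod 4 = 3, so the last digit matches 8^3 = 2.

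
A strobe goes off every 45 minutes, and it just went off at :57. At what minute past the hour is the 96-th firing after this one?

57

96·45 = 4320.
4320 − 72·60 = 0, so 4320 ≡ 0 (mod 60).
(57 + 0) mod 60 = 57.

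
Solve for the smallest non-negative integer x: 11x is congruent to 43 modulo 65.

The inverse of 11 mod 65 is 6 (since 11·6 = 66 ≡ 1).
Multiplying both sides by 6: x ≡ 6·43 = 258 ≡ 63 (mod 65).

63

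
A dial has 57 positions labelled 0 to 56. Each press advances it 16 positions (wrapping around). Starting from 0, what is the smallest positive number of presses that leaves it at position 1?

25

16·25 = 400 = 7·57 + 1, so 16⁻¹ ≡ 25 (mod 57).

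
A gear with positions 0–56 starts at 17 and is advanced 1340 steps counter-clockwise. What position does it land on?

1340 mod 57 = 29 (since 23·57 = 1311).
(17 − 29) mod 57 = 45.

45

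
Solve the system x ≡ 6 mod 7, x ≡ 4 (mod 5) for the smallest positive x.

34

x ≡ 4 (mod 5) gives x ∈ {4, 9, 14, 19, 24, 29, 34}.
The first of these with x mod 7 = 6 is 34.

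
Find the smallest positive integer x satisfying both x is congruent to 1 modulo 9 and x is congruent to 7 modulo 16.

Since 16·4 ≡ 1 (mod 9), take x = 7 + 16·((1−7)·4 mod 9) = 7 + 16·3 = 55.
Check: 55 mod 9 = 1, 55 mod 16 = 7.

55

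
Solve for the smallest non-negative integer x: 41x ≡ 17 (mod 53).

3

The inverse of 41 mod 53 is 22 (since 41·22 = 902 ≡ 1).
So x ≡ 22·17 = 374 ≡ 3 (mod 53).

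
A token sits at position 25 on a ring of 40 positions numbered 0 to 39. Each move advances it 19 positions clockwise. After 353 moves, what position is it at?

353·19 = 6707.
6707 mod 40 = 27 (since 167·40 = 6680).
(25 + 27) mod 40 = 12.

12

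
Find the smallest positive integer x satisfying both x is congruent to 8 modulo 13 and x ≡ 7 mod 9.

x ≡ 7 (mod 9) gives x ∈ {7, 16, 25, 34}.
The first of these with x mod 13 = 8 is 34.

34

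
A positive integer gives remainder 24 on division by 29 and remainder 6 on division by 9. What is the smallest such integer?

24

x ≡ 6 (mod 9) gives x ∈ {6, 15, 24}.
The first of these with x mod 29 = 24 is 24.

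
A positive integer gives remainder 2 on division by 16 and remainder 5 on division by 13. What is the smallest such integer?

Since 13·5 ≡ 1 (mod 16), take x = 5 + 13·((2−5)·5 mod 16) = 5 + 13·1 = 18.
Check: 18 mod 16 = 2, 18 mod 13 = 5.

18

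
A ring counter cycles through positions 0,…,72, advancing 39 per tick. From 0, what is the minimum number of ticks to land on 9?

39⁻¹ ≡ 15 (mod 73) because 39·15 = 585 = 8·73 + 1.
So x ≡ 15·9 = 135 ≡ 62 (mod 73).

62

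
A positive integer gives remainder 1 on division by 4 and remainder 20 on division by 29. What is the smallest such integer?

x ≡ 1 (mod 4) gives x ∈ {1, 5, 9, 13, 17, 21, 25, 29, …}.
The first of these with x mod 29 = 20 is 49.

49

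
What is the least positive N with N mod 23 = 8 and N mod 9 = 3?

192

Since 9·18 ≡ 1 (mod 23), take x = 3 + 9·((8−3)·18 mod 23) = 3 + 9·21 = 192.
Check: 192 mod 23 = 8, 192 mod 9 = 3.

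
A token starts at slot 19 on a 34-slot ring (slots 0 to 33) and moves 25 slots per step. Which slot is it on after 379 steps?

379·25 = 9475.
9475 = 278·34 + 23, so 9475 mod 34 = 23.
(19 + 23) mod 34 = 8.

8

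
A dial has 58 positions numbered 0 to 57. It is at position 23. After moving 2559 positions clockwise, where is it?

2559 − 44·58 = 7, so 2559 ≡ 7 (mod 58).
(23 + 7) mod 58 = 30.

30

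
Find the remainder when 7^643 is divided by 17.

Square-and-reduce mod 17: 7^1≡7, 7^2≡15, 7^4≡4, 7^8≡16, 7^16≡1, 7^32≡1, 7^64≡1, 7^128≡1, 7^256≡1, 7^512≡1.
Since 643 = 1 + 2 + 128 + 512 in binary, 7^643 ≡ 7·15·1·1 ≡ 3 (mod 17).

3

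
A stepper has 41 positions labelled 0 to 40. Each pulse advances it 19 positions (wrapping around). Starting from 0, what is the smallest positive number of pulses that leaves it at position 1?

19·13 = 247 = 6·41 + 1, so 19⁻¹ ≡ 13 (mod 41).

13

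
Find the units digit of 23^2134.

9

Last digits of 3^n: 3, 9, 7, 1 (period 4).
2134 leaves remainder 2 on division by 4, so 23^2134 ends in 9.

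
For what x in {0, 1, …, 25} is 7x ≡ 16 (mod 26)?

6

7⁻¹ ≡ 15 (mod 26) because 7·15 = 105 = 4·26 + 1.
So x ≡ 15·16 = 240 ≡ 6 (mod 26).
Check: 7·6 = 42 = 1·26 + 16.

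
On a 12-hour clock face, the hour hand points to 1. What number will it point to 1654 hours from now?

11

Dividing 1654 by 12 gives quotient 137 and remainder 10.
1 + 10 → 11 on a 12-hour dial.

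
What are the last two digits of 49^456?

01

Successive squares of 49 mod 100: 49^1≡49, 49^2≡1, 49^4≡1, 49^8≡1, 49^16≡1, 49^32≡1, 49^64≡1, 49^128≡1, 49^256≡1.
456 = 8 + 64 + 128 + 256, so 49^456 ≡ 1·1·1·1 ≡ 1 (mod 100).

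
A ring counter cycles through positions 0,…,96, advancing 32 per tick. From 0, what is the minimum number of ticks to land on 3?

32⁻¹ ≡ 94 (mod 97) because 32·94 = 3008 = 31·97 + 1.
So x ≡ 94·3 = 282 ≡ 88 (mod 97).
Check: 32·88 = 2816 = 29·97 + 3.

88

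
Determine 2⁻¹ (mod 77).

39

77 = 38·2 + 1
2 = 2·1 + 0
Back-substituting gives 2·39 ≡ 1 (mod 77).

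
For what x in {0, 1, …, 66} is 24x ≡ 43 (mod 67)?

24⁻¹ ≡ 14 (mod 67) because 24·14 = 336 = 5·67 + 1.
Multiplying both sides by 14: x ≡ 14·43 = 602 ≡ 66 (mod 67).
Check: 24·66 = 1584 = 23·67 + 43.

66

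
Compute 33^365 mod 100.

Square-and-reduce mod 100: 33^1≡33, 33^2≡89, 33^4≡21, 33^8≡41, 33^16≡81, 33^32≡61, 33^64≡21, 33^128≡41, 33^256≡81.
365 = 1 + 4 + 8 + 32 + 64 + 256, so 33^365 ≡ 33·21·41·61·21·81 ≡ 93 (mod 100).

93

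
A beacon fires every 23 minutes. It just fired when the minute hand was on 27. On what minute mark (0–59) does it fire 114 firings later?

114·23 = 2622.
2622 − 43·60 = 42, so 2622 ≡ 42 (mod 60).
(27 + 42) mod 60 = 9.

9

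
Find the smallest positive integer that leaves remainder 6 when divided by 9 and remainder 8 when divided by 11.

96

x ≡ 6 (mod 9) gives x ∈ {6, 15, 24, 33, 42, 51, 60, 69, …}.
The first of these with x mod 11 = 8 is 96.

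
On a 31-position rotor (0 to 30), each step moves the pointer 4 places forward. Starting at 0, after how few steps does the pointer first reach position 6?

The inverse of 4 mod 31 is 8 (since 4·8 = 32 ≡ 1).
So x ≡ 8·6 = 48 ≡ 17 (mod 31).

17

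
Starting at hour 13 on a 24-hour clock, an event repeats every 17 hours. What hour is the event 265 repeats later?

265·17 = 4505.
4505 − 187·24 = 17, so 4505 ≡ 17 (mod 24).
(13 + 17) mod 24 = 6.

6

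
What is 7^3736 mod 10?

1

The units digit of 7^n cycles with period 4: 7, 9, 3, 1, …
3736 leaves remainder 0 on division by 4, so 7^3736 ends in 1.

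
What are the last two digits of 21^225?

Square-and-reduce mod 100: 21^1≡21, 21^2≡41, 21^4≡81, 21^8≡61, 21^16≡21, 21^32≡41, 21^64≡81, 21^128≡61.
225 = 1 + 32 + 64 + 128, so 21^225 ≡ 21·41·81·61 ≡ 1 (mod 100).

01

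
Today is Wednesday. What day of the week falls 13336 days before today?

Tuesday

13336 mod 7 = 1 (since 1905·7 = 13335).
Wednesday − 1 day → Tuesday.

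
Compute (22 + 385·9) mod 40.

7

385·9 = 3465.
Dividing 3465 by 40 gives quotient 86 and remainder 25.
(22 + 25) mod 40 = 7.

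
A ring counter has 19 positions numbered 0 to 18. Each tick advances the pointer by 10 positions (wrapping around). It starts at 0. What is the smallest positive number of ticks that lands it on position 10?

The inverse of 10 mod 19 is 2 (since 10·2 = 20 ≡ 1).
Multiplying both sides by 2: x ≡ 2·10 = 20 ≡ 1 (mod 19).

1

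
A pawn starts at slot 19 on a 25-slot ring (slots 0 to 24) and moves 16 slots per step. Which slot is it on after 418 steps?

7

418·16 = 6688.
6688 mod 25 = 13 (since 267·25 = 6675).
(19 + 13) mod 25 = 7.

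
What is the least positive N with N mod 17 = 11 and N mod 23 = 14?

198

x ≡ 11 (mod 17) gives x ∈ {11, 28, 45, 62, 79, 96, 113, 130, …}.
The first of these with x mod 23 = 14 is 198.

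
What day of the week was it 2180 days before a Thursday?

Dividing 2180 by 7 gives quotient 311 and remainder 3.
Thursday − 3 days → Monday.

Monday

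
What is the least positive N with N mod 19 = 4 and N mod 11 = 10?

Since 11·7 ≡ 1 (mod 19), take x = 10 + 11·((4−10)·7 mod 19) = 10 + 11·15 = 175.
Check: 175 mod 19 = 4, 175 mod 11 = 10.

175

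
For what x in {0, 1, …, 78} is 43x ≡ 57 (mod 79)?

5

43⁻¹ ≡ 68 (mod 79) because 43·68 = 2924 = 37·79 + 1.
So x ≡ 68·57 = 3876 ≡ 5 (mod 79).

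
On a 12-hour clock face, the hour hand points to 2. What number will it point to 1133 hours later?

7

1133 = 94·12 + 5, so 1133 mod 12 = 5.
2 + 5 → 7 on a 12-hour dial.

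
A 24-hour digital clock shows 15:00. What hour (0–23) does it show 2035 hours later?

2035 mod 24 = 19 (since 84·24 = 2016).
(15 + 19) mod 24 = 10.

10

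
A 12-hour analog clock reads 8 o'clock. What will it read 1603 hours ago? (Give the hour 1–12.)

Dividing 1603 by 12 gives quotient 133 and remainder 7.
8 − 7 → 1 on a 12-hour dial.

1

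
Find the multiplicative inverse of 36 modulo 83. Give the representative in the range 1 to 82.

36·30 = 1080 = 13·83 + 1, so 36⁻¹ ≡ 30 (mod 83).

30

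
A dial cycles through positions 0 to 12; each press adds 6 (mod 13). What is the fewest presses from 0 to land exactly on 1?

11

13 = 2·6 + 1
6 = 6·1 + 0
Back-substituting gives 6·11 ≡ 1 (mod 13).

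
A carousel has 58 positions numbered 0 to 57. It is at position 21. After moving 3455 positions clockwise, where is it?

54

3455 = 59·58 + 33, so 3455 mod 58 = 33.
(21 + 33) mod 58 = 54.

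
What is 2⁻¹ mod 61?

31

61 = 30·2 + 1
2 = 2·1 + 0
Back-substituting gives 2·31 ≡ 1 (mod 61).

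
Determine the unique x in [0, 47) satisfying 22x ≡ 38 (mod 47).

6

22⁻¹ ≡ 15 (mod 47) because 22·15 = 330 = 7·47 + 1.
Multiplying both sides by 15: x ≡ 15·38 = 570 ≡ 6 (mod 47).
Check: 22·6 = 132 = 2·47 + 38.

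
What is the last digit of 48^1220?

Powers of 8 mod 10 repeat with period 4: 8, 4, 2, 6.
1220 leaves remainder 0 on division by 4, so 48^1220 ends in 6.

6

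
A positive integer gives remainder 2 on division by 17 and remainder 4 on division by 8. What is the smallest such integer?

36

x ≡ 4 (mod 8) gives x ∈ {4, 12, 20, 28, 36}.
The first of these with x mod 17 = 2 is 36.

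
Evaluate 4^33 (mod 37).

11

Square-and-reduce mod 37: 4^1≡4, 4^2≡16, 4^4≡34, 4^8≡9, 4^16≡7, 4^32≡12.
33 = 1 + 32, so 4^33 ≡ 4·12 ≡ 11 (mod 37).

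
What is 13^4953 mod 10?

The units digit of 13^n cycles with period 4: 3, 9, 7, 1, …
4953 leaves remainder 1 on division by 4, so 13^4953 ends in 3.

3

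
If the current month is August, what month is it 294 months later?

February

Dividing 294 by 12 gives quotient 24 and remainder 6.
August + 6 months → February.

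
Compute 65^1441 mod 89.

Square-and-reduce mod 89: 65^1≡65, 65^2≡42, 65^4≡73, 65^8≡78, 65^16≡32, 65^32≡45, 65^64≡67, 65^128≡39, 65^256≡8, 65^512≡64, 65^1024≡2.
1441 = 1 + 32 + 128 + 256 + 1024, so 65^1441 ≡ 65·45·39·8·2 ≡ 77 (mod 89).

77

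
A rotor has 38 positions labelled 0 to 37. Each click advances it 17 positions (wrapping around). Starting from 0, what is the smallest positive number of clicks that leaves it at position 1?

17·9 = 153 = 4·38 + 1, so 17⁻¹ ≡ 9 (mod 38).

9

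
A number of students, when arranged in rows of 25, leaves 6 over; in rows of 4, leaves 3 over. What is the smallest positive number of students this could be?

31

Since 4·19 ≡ 1 (mod 25), take x = 3 + 4·((6−3)·19 mod 25) = 3 + 4·7 = 31.
Check: 31 mod 25 = 6, 31 mod 4 = 3.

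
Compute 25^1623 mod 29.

Successive squares of 25 mod 29: 25^1≡25, 25^2≡16, 25^4≡24, 25^8≡25, 25^16≡16, 25^32≡24, 25^64≡25, 25^128≡16, 25^256≡24, 25^512≡25, 25^1024≡16.
Since 1623 = 1 + 2 + 4 + 16 + 64 + 512 + 1024 in binary, 25^1623 ≡ 25·16·24·16·25·25·16 ≡ 7 (mod 29).

7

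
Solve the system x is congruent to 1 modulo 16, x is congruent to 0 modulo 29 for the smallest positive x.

145

x ≡ 1 (mod 16) gives x ∈ {1, 17, 33, 49, 65, 81, 97, 113, …}.
The first of these with x mod 29 = 0 is 145.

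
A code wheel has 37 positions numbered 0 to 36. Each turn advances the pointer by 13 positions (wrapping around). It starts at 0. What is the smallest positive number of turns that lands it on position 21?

13

13⁻¹ ≡ 20 (mod 37) because 13·20 = 260 = 7·37 + 1.
So x ≡ 20·21 = 420 ≡ 13 (mod 37).
Check: 13·13 = 169 = 4·37 + 21.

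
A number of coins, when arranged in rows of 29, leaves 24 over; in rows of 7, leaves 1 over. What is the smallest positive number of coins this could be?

x ≡ 1 (mod 7) gives x ∈ {1, 8, 15, 22, 29, 36, 43, 50, …}.
The first of these with x mod 29 = 24 is 169.

169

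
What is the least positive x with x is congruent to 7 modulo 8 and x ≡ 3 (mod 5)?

23

x ≡ 3 (mod 5) gives x ∈ {3, 8, 13, 18, 23}.
The first of these with x mod 8 = 7 is 23.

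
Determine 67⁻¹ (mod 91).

91 = 1·67 + 24
67 = 2·24 + 19
24 = 1·19 + 5
19 = 3·5 + 4
5 = 1·4 + 1
4 = 4·1 + 0
Back-substituting gives 67·72 ≡ 1 (mod 91).

72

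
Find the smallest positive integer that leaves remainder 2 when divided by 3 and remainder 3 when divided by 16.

35

x ≡ 2 (mod 3) gives x ∈ {2, 5, 8, 11, 14, 17, 20, 23, …}.
The first of these with x mod 16 = 3 is 35.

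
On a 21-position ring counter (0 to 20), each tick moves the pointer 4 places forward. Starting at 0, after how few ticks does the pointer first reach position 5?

17

The inverse of 4 mod 21 is 16 (since 4·16 = 64 ≡ 1).
Multiplying both sides by 16: x ≡ 16·5 = 80 ≡ 17 (mod 21).
Check: 4·17 = 68 = 3·21 + 5.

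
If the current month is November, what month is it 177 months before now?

Dividing 177 by 12 gives quotient 14 and remainder 9.
November − 9 months → February.

February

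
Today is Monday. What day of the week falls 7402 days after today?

7402 − 1057·7 = 3, so 7402 ≡ 3 (mod 7).
Monday + 3 days → Thursday.

Thursday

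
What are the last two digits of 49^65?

49

Square-and-reduce mod 100: 49^1≡49, 49^2≡1, 49^4≡1, 49^8≡1, 49^16≡1, 49^32≡1, 49^64≡1.
65 = 1 + 64, so 49^65 ≡ 49·1 ≡ 49 (mod 100).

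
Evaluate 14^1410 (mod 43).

By repeated squaring mod 43: 14^1≡14, 14^2≡24, 14^4≡17, 14^8≡31, 14^16≡15, 14^32≡10, 14^64≡14, 14^128≡24, 14^256≡17, 14^512≡31, 14^1024≡15.
Since 1410 = 2 + 128 + 256 + 1024 in binary, 14^1410 ≡ 24·24·17·15 ≡ 35 (mod 43).

35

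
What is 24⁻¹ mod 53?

42

53 = 2·24 + 5
24 = 4·5 + 4
5 = 1·4 + 1
4 = 4·1 + 0
Back-substituting gives 24·42 ≡ 1 (mod 53).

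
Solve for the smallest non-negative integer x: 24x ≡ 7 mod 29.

24⁻¹ ≡ 23 (mod 29) because 24·23 = 552 = 19·29 + 1.
Multiplying both sides by 23: x ≡ 23·7 = 161 ≡ 16 (mod 29).

16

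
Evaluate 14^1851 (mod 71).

Successive squares of 14 mod 71: 14^1≡14, 14^2≡54, 14^4≡5, 14^8≡25, 14^16≡57, 14^32≡54, 14^64≡5, 14^128≡25, 14^256≡57, 14^512≡54, 14^1024≡5.
1851 = 1 + 2 + 8 + 16 + 32 + 256 + 512 + 1024, so 14^1851 ≡ 14·54·25·57·54·57·54·5 ≡ 14 (mod 71).

14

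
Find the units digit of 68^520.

Last digits of 8^n: 8, 4, 2, 6 (period 4).
520 mod 4 = 0, so the last digit matches 8^4 = 6.

6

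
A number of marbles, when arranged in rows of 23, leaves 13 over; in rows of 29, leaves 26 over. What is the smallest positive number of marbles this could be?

519

Since 29·4 ≡ 1 (mod 23), take x = 26 + 29·((13−26)·4 mod 23) = 26 + 29·17 = 519.
Check: 519 mod 23 = 13, 519 mod 29 = 26.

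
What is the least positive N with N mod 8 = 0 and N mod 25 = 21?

96

Since 25·1 ≡ 1 (mod 8), take x = 21 + 25·((0−21)·1 mod 8) = 21 + 25·3 = 96.
Check: 96 mod 8 = 0, 96 mod 25 = 21.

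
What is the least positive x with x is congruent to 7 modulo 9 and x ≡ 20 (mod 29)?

Since 29·5 ≡ 1 (mod 9), take x = 20 + 29·((7−20)·5 mod 9) = 20 + 29·7 = 223.
Check: 223 mod 9 = 7, 223 mod 29 = 20.

223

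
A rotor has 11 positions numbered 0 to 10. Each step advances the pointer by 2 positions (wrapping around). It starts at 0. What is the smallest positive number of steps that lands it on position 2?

The inverse of 2 mod 11 is 6 (since 2·6 = 12 ≡ 1).
Multiplying both sides by 6: x ≡ 6·2 = 12 ≡ 1 (mod 11).

1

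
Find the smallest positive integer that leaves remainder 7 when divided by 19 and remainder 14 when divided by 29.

159

x ≡ 7 (mod 19) gives x ∈ {7, 26, 45, 64, 83, 102, 121, 140, …}.
The first of these with x mod 29 = 14 is 159.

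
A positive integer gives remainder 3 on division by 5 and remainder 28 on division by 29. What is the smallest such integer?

28

x ≡ 3 (mod 5) gives x ∈ {3, 8, 13, 18, 23, 28}.
The first of these with x mod 29 = 28 is 28.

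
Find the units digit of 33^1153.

3

Last digits of 3^n: 3, 9, 7, 1 (period 4).
1153 leaves remainder 1 on division by 4, so 33^1153 ends in 3.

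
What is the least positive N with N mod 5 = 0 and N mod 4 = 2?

Since 4·4 ≡ 1 (mod 5), take x = 2 + 4·((0−2)·4 mod 5) = 2 + 4·2 = 10.
Check: 10 mod 5 = 0, 10 mod 4 = 2.

10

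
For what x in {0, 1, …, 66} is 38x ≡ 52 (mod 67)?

19

38⁻¹ ≡ 30 (mod 67) because 38·30 = 1140 = 17·67 + 1.
So x ≡ 30·52 = 1560 ≡ 19 (mod 67).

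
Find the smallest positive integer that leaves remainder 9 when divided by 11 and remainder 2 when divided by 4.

42

x ≡ 2 (mod 4) gives x ∈ {2, 6, 10, 14, 18, 22, 26, 30, …}.
The first of these with x mod 11 = 9 is 42.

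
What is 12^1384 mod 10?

6

The units digit of 12^n cycles with period 4: 2, 4, 8, 6, …
1384 leaves remainder 0 on division by 4, so 12^1384 ends in 6.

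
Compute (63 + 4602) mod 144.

4602 mod 144 = 138 (since 31·144 = 4464).
(63 + 138) mod 144 = 57.

57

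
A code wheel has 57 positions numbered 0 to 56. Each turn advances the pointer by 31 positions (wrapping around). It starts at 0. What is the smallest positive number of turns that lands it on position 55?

22

31⁻¹ ≡ 46 (mod 57) because 31·46 = 1426 = 25·57 + 1.
Multiplying both sides by 46: x ≡ 46·55 = 2530 ≡ 22 (mod 57).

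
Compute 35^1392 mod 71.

43

By repeated squaring mod 71: 35^1≡35, 35^2≡18, 35^4≡40, 35^8≡38, 35^16≡24, 35^32≡8, 35^64≡64, 35^128≡49, 35^256≡58, 35^512≡27, 35^1024≡19.
1392 = 16 + 32 + 64 + 256 + 1024, so 35^1392 ≡ 24·8·64·58·19 ≡ 43 (mod 71).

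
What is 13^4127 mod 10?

The units digit of 13^n cycles with period 4: 3, 9, 7, 1, …
4127 leaves remainder 3 on division by 4, so 13^4127 ends in 7.

7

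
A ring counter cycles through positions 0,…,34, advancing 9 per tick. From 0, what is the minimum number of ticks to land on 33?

9⁻¹ ≡ 4 (mod 35) because 9·4 = 36 = 1·35 + 1.
So x ≡ 4·33 = 132 ≡ 27 (mod 35).
Check: 9·27 = 243 = 6·35 + 33.

27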